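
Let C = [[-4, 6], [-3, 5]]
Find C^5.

[[-34, 66], [-33, 65]]

tr C = 1 and det C = -2, so the characteristic polynomial is λ² − (1)λ + (-2) with roots -1 and 2.
Eigenvectors give P = [[-2, 1], [-1, 1]] with P⁻¹ = [[-1, 1], [-1, 2]], and C = P·diag(-1, 2)·P⁻¹.
Then C^5 = P·diag(-1, 32)·P⁻¹ = [[2, 32], [1, 32]] · [[-1, 1], [-1, 2]] = [[-34, 66], [-33, 65]].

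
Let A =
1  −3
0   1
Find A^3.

[[1, −9], [0, 1]]

A = I + N where N = [[0, −3], [0, 0]] is strictly upper-triangular, so N^2 = 0.
(I + N)^3 = I + 3·N = [[1, −9], [0, 1]].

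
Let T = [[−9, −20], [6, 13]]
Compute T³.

[[−129, −260], [78, 157]]

tr T = 4 and det T = 3, so the characteristic polynomial is λ² − (4)λ + (3) with roots 1 and 3.
Eigenvectors give P = [[−2, −5], [1, 3]] with P⁻¹ = [[−3, −5], [1, 2]], and T = P·diag(1, 3)·P⁻¹.
Then T³ = P·diag(1, 27)·P⁻¹ = [[−2, −135], [1, 81]] · [[−3, −5], [1, 2]] = [[−129, −260], [78, 157]].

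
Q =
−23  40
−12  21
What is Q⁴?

tr Q = −2 and det Q = −3, so the characteristic polynomial is λ² − (−2)λ + (−3) with roots 1 and −3.
Eigenvectors give P = [[−5, −2], [−3, −1]] with P⁻¹ = [[1, −2], [−3, 5]], and Q = P·diag(1, −3)·P⁻¹.
Then Q⁴ = P·diag(1, 81)·P⁻¹ = [[−5, −162], [−3, −81]] · [[1, −2], [−3, 5]] = [[481, −800], [240, −399]].

[[481, −800], [240, −399]]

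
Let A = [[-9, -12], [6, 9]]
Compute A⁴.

[[81, 0], [0, 81]]

tr A = 0 and det A = -9, so the characteristic polynomial is λ² − (0)λ + (-9) with roots 3 and -3.
Eigenvectors give P = [[-1, -2], [1, 1]] with P⁻¹ = [[1, 2], [-1, -1]], and A = P·diag(3, -3)·P⁻¹.
Then A⁴ = P·diag(81, 81)·P⁻¹ = [[-81, -162], [81, 81]] · [[1, 2], [-1, -1]] = [[81, 0], [0, 81]].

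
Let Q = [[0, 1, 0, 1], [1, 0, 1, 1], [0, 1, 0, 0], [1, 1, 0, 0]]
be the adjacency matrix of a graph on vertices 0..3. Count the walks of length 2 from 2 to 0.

The number of length-2 walks from vertex 2 to vertex 0 is entry (2,0) of Q², where Q is the adjacency matrix.
Q² = [[2, 1, 1, 1], [1, 3, 0, 1], [1, 0, 1, 1], [1, 1, 1, 2]]

1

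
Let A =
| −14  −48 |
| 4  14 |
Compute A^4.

[[16, 0], [0, 16]]

tr A = 0 and det A = −4, so the characteristic polynomial is λ² − (0)λ + (−4) with roots −2 and 2.
Eigenvectors give P = [[−4, 3], [1, −1]] with P⁻¹ = [[−1, −3], [−1, −4]], and A = P·diag(−2, 2)·P⁻¹.
Then A^4 = P·diag(16, 16)·P⁻¹ = [[−64, 48], [16, −16]] · [[−1, −3], [−1, −4]] = [[16, 0], [0, 16]].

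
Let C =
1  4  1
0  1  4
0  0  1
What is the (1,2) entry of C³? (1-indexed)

12

C = I + N where N = [[0, 4, 1], [0, 0, 4], [0, 0, 0]] is strictly upper-triangular, so N³ = 0.
(I + N)³ = I + 3·N + 3·N² = [[1, 12, 51], [0, 1, 12], [0, 0, 1]].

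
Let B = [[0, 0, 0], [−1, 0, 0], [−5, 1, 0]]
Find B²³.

[[0, 0, 0], [0, 0, 0], [0, 0, 0]]

B is strictly triangular, hence nilpotent: B³ = 0, so B²³ = 0.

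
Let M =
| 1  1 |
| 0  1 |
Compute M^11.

[[1, 11], [0, 1]]

M = I + N where N = [[0, 1], [0, 0]] is strictly upper-triangular, so N^2 = 0.
(I + N)^11 = I + 11·N = [[1, 11], [0, 1]].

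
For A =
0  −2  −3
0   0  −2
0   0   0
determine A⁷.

[[0, 0, 0], [0, 0, 0], [0, 0, 0]]

A is strictly triangular, hence nilpotent: A³ = 0, so A⁷ = 0.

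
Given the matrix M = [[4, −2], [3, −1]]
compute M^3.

tr M = 3 and det M = 2, so the characteristic polynomial is λ² − (3)λ + (2) with roots 1 and 2.
Eigenvectors give P = [[−2, 1], [−3, 1]] with P⁻¹ = [[1, −1], [3, −2]], and M = P·diag(1, 2)·P⁻¹.
Then M^3 = P·diag(1, 8)·P⁻¹ = [[−2, 8], [−3, 8]] · [[1, −1], [3, −2]] = [[22, −14], [21, −13]].

[[22, −14], [21, −13]]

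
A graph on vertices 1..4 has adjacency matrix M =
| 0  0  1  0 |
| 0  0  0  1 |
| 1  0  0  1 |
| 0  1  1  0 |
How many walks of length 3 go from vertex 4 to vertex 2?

The number of length-3 walks from vertex 4 to vertex 2 is entry (4,2) of M³, where M is the adjacency matrix.
M² = [[1, 0, 0, 1], [0, 1, 1, 0], [0, 1, 2, 0], [1, 0, 0, 2]]
M³ = [[0, 1, 2, 0], [1, 0, 0, 2], [2, 0, 0, 3], [0, 2, 3, 0]]

2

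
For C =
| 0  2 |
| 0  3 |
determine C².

[[0, 6], [0, 9]]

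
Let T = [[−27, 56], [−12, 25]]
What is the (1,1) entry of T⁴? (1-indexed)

561

tr T = −2 and det T = −3, so the characteristic polynomial is λ² − (−2)λ + (−3) with roots −3 and 1.
Eigenvectors give P = [[−7, 2], [−3, 1]] with P⁻¹ = [[−1, 2], [−3, 7]], and T = P·diag(−3, 1)·P⁻¹.
Then T⁴ = P·diag(81, 1)·P⁻¹ = [[−567, 2], [−243, 1]] · [[−1, 2], [−3, 7]] = [[561, −1120], [240, −479]].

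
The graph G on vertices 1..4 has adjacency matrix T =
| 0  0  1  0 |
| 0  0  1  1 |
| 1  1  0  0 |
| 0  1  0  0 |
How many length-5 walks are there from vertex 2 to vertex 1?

0

The number of length-5 walks from vertex 2 to vertex 1 is entry (2,1) of T⁵, where T is the adjacency matrix.
T² = [[1, 1, 0, 0], [1, 2, 0, 0], [0, 0, 2, 1], [0, 0, 1, 1]]
T³ = [[0, 0, 2, 1], [0, 0, 3, 2], [2, 3, 0, 0], [1, 2, 0, 0]]
T⁴ = [[2, 3, 0, 0], [3, 5, 0, 0], [0, 0, 5, 3], [0, 0, 3, 2]]
T⁵ = [[0, 0, 5, 3], [0, 0, 8, 5], [5, 8, 0, 0], [3, 5, 0, 0]]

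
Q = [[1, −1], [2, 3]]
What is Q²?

[[−1, −4], [8, 7]]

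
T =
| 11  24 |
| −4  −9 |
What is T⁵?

tr T = 2 and det T = −3, so the characteristic polynomial is λ² − (2)λ + (−3) with roots −1 and 3.
Eigenvectors give P = [[−2, 3], [1, −1]] with P⁻¹ = [[1, 3], [1, 2]], and T = P·diag(−1, 3)·P⁻¹.
Then T⁵ = P·diag(−1, 243)·P⁻¹ = [[2, 729], [−1, −243]] · [[1, 3], [1, 2]] = [[731, 1464], [−244, −489]].

[[731, 1464], [−244, −489]]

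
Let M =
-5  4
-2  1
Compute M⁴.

[[161, -160], [80, -79]]

tr M = -4 and det M = 3, so the characteristic polynomial is λ² − (-4)λ + (3) with roots -1 and -3.
Eigenvectors give P = [[1, -2], [1, -1]] with P⁻¹ = [[-1, 2], [-1, 1]], and M = P·diag(-1, -3)·P⁻¹.
Then M⁴ = P·diag(1, 81)·P⁻¹ = [[1, -162], [1, -81]] · [[-1, 2], [-1, 1]] = [[161, -160], [80, -79]].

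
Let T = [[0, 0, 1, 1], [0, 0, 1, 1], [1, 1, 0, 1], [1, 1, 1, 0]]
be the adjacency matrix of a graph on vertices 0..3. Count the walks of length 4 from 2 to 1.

The number of length-4 walks from vertex 2 to vertex 1 is entry (2,1) of T⁴, where T is the adjacency matrix.
T² = [[2, 2, 1, 1], [2, 2, 1, 1], [1, 1, 3, 2], [1, 1, 2, 3]]
T³ = [[2, 2, 5, 5], [2, 2, 5, 5], [5, 5, 4, 5], [5, 5, 5, 4]]
T⁴ = [[10, 10, 9, 9], [10, 10, 9, 9], [9, 9, 15, 14], [9, 9, 14, 15]]

9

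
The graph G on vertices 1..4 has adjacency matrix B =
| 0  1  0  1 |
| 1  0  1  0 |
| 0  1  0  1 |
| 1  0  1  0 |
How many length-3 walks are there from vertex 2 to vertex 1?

4

The number of length-3 walks from vertex 2 to vertex 1 is entry (2,1) of B³, where B is the adjacency matrix.
B² = [[2, 0, 2, 0], [0, 2, 0, 2], [2, 0, 2, 0], [0, 2, 0, 2]]
B³ = [[0, 4, 0, 4], [4, 0, 4, 0], [0, 4, 0, 4], [4, 0, 4, 0]]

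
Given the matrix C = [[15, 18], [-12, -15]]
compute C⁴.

tr C = 0 and det C = -9, so the characteristic polynomial is λ² − (0)λ + (-9) with roots -3 and 3.
Eigenvectors give P = [[1, 3], [-1, -2]] with P⁻¹ = [[-2, -3], [1, 1]], and C = P·diag(-3, 3)·P⁻¹.
Then C⁴ = P·diag(81, 81)·P⁻¹ = [[81, 243], [-81, -162]] · [[-2, -3], [1, 1]] = [[81, 0], [0, 81]].

[[81, 0], [0, 81]]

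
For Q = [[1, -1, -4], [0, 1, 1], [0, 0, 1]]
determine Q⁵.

[[1, -5, -30], [0, 1, 5], [0, 0, 1]]

Q = I + N where N = [[0, -1, -4], [0, 0, 1], [0, 0, 0]] is strictly upper-triangular, so N³ = 0.
(I + N)⁵ = I + 5·N + 10·N² = [[1, -5, -30], [0, 1, 5], [0, 0, 1]].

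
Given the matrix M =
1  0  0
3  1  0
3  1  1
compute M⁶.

[[1, 0, 0], [18, 1, 0], [63, 6, 1]]

M = I + N where N = [[0, 0, 0], [3, 0, 0], [3, 1, 0]] is strictly lower-triangular, so N³ = 0.
(I + N)⁶ = I + 6·N + 15·N² = [[1, 0, 0], [18, 1, 0], [63, 6, 1]].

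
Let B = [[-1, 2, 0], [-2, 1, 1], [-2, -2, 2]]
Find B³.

[[-1, -10, 4], [6, -15, 1], [14, -10, -6]]

B² = [[-3, 0, 2], [-2, -5, 3], [2, -10, 2]]
B³ = [[-1, -10, 4], [6, -15, 1], [14, -10, -6]]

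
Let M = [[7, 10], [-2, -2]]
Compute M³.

[[103, 190], [-38, -68]]

tr M = 5 and det M = 6, so the characteristic polynomial is λ² − (5)λ + (6) with roots 2 and 3.
Eigenvectors give P = [[-2, 5], [1, -2]] with P⁻¹ = [[2, 5], [1, 2]], and M = P·diag(2, 3)·P⁻¹.
Then M³ = P·diag(8, 27)·P⁻¹ = [[-16, 135], [8, -54]] · [[2, 5], [1, 2]] = [[103, 190], [-38, -68]].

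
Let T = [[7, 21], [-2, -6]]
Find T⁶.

[[7, 21], [-2, -6]]

T² = T (a projection; rank 1, trace 1), so T⁶ = T.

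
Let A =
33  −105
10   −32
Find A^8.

tr A = 1 and det A = −6, so the characteristic polynomial is λ² − (1)λ + (−6) with roots −2 and 3.
Eigenvectors give P = [[3, −7], [1, −2]] with P⁻¹ = [[−2, 7], [−1, 3]], and A = P·diag(−2, 3)·P⁻¹.
Then A^8 = P·diag(256, 6561)·P⁻¹ = [[768, −45927], [256, −13122]] · [[−2, 7], [−1, 3]] = [[44391, −132405], [12610, −37574]].

[[44391, −132405], [12610, −37574]]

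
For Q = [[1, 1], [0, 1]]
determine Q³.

[[1, 3], [0, 1]]

Q² = [[1, 2], [0, 1]]
Q³ = [[1, 3], [0, 1]]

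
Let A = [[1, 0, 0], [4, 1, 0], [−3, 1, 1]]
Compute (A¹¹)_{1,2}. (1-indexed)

A = I + N where N = [[0, 0, 0], [4, 0, 0], [−3, 1, 0]] is strictly lower-triangular, so N³ = 0.
(I + N)¹¹ = I + 11·N + 55·N² = [[1, 0, 0], [44, 1, 0], [187, 11, 1]].

0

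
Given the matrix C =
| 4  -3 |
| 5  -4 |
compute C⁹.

[[4, -3], [5, -4]]

C² = I (check: tr C = 0 and det C = -1), so C⁹ = C since 9 is odd.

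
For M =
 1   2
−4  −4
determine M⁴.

[[−23, −6], [12, −8]]

M² = [[−7, −6], [12, 8]]
M³ = [[17, 10], [−20, −8]]
M⁴ = [[−23, −6], [12, −8]]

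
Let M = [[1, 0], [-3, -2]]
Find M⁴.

tr M = -1 and det M = -2, so the characteristic polynomial is λ² − (-1)λ + (-2) with roots 1 and -2.
Eigenvectors give P = [[1, 0], [-1, -1]] with P⁻¹ = [[1, 0], [-1, -1]], and M = P·diag(1, -2)·P⁻¹.
Then M⁴ = P·diag(1, 16)·P⁻¹ = [[1, 0], [-1, -16]] · [[1, 0], [-1, -1]] = [[1, 0], [15, 16]].

[[1, 0], [15, 16]]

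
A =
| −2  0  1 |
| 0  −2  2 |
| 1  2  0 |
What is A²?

[[5, 2, −2], [2, 8, −4], [−2, −4, 5]]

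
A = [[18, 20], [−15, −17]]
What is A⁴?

tr A = 1 and det A = −6, so the characteristic polynomial is λ² − (1)λ + (−6) with roots −2 and 3.
Eigenvectors give P = [[1, 4], [−1, −3]] with P⁻¹ = [[−3, −4], [1, 1]], and A = P·diag(−2, 3)·P⁻¹.
Then A⁴ = P·diag(16, 81)·P⁻¹ = [[16, 324], [−16, −243]] · [[−3, −4], [1, 1]] = [[276, 260], [−195, −179]].

[[276, 260], [−195, −179]]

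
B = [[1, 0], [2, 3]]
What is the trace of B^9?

19684

tr B = 4 and det B = 3, so the characteristic polynomial is λ² − (4)λ + (3) with roots 3 and 1.
Eigenvectors give P = [[0, -1], [-1, 1]] with P⁻¹ = [[-1, -1], [-1, 0]], and B = P·diag(3, 1)·P⁻¹.
Then B^9 = P·diag(19683, 1)·P⁻¹ = [[0, -1], [-19683, 1]] · [[-1, -1], [-1, 0]] = [[1, 0], [19682, 19683]].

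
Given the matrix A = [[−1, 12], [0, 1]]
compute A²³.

[[−1, 12], [0, 1]]

A² = I (check: tr A = 0 and det A = −1), so A²³ = A since 23 is odd.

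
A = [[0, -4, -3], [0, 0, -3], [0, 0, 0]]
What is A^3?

[[0, 0, 0], [0, 0, 0], [0, 0, 0]]

A is strictly triangular, hence nilpotent: A^3 = 0, so A^3 = 0.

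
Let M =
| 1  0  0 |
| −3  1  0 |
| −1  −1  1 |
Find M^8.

M = I + N where N = [[0, 0, 0], [−3, 0, 0], [−1, −1, 0]] is strictly lower-triangular, so N^3 = 0.
(I + N)^8 = I + 8·N + 28·N^2 = [[1, 0, 0], [−24, 1, 0], [76, −8, 1]].

[[1, 0, 0], [−24, 1, 0], [76, −8, 1]]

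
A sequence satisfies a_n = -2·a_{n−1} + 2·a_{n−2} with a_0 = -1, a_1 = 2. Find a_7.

896

With companion matrix T = [[-2, 2], [1, 0]], [a_n, a_{n−1}]ᵀ = T·[a_{n−1}, a_{n−2}]ᵀ, so [a_7, a_6]ᵀ = T⁶·[a_1, a_0]ᵀ.
T⁶ = [[328, -240], [-120, 88]], giving [a_7, a_6]ᵀ = [[896], [-328]].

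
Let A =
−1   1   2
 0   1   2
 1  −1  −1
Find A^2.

[[3, −2, −2], [2, −1, 0], [−2, 1, 1]]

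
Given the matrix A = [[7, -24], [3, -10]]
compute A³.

tr A = -3 and det A = 2, so the characteristic polynomial is λ² − (-3)λ + (2) with roots -1 and -2.
Eigenvectors give P = [[-3, -8], [-1, -3]] with P⁻¹ = [[-3, 8], [1, -3]], and A = P·diag(-1, -2)·P⁻¹.
Then A³ = P·diag(-1, -8)·P⁻¹ = [[3, 64], [1, 24]] · [[-3, 8], [1, -3]] = [[55, -168], [21, -64]].

[[55, -168], [21, -64]]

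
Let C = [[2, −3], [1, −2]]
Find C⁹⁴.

C² = I (check: tr C = 0 and det C = −1), so C⁹⁴ = I since 94 is even.

[[1, 0], [0, 1]]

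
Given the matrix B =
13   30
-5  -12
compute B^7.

[[6817, 13890], [-2315, -4758]]

tr B = 1 and det B = -6, so the characteristic polynomial is λ² − (1)λ + (-6) with roots -2 and 3.
Eigenvectors give P = [[2, -3], [-1, 1]] with P⁻¹ = [[-1, -3], [-1, -2]], and B = P·diag(-2, 3)·P⁻¹.
Then B^7 = P·diag(-128, 2187)·P⁻¹ = [[-256, -6561], [128, 2187]] · [[-1, -3], [-1, -2]] = [[6817, 13890], [-2315, -4758]].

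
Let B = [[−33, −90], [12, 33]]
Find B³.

tr B = 0 and det B = −9, so the characteristic polynomial is λ² − (0)λ + (−9) with roots 3 and −3.
Eigenvectors give P = [[−5, −3], [2, 1]] with P⁻¹ = [[1, 3], [−2, −5]], and B = P·diag(3, −3)·P⁻¹.
Then B³ = P·diag(27, −27)·P⁻¹ = [[−135, 81], [54, −27]] · [[1, 3], [−2, −5]] = [[−297, −810], [108, 297]].

[[−297, −810], [108, 297]]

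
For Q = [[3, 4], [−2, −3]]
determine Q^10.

Q² = I (check: tr Q = 0 and det Q = −1), so Q^10 = I since 10 is even.

[[1, 0], [0, 1]]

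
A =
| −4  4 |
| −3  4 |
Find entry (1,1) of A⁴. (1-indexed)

16

A² = [[4, 0], [0, 4]]
A³ = [[−16, 16], [−12, 16]]
A⁴ = [[16, 0], [0, 16]]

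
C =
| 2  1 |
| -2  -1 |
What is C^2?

C² = C (a projection; rank 1, trace 1), so C^2 = C.

[[2, 1], [-2, -1]]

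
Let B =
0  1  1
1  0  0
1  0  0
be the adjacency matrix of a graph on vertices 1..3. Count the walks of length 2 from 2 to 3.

1

The number of length-2 walks from vertex 2 to vertex 3 is entry (2,3) of B^2, where B is the adjacency matrix.
B^2 = [[2, 0, 0], [0, 1, 1], [0, 1, 1]]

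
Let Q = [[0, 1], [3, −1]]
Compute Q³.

[[−3, 4], [12, −7]]

Q² = [[3, −1], [−3, 4]]
Q³ = [[−3, 4], [12, −7]]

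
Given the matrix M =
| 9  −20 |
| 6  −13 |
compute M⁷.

[[10929, −21860], [6558, −13117]]

tr M = −4 and det M = 3, so the characteristic polynomial is λ² − (−4)λ + (3) with roots −3 and −1.
Eigenvectors give P = [[−5, 2], [−3, 1]] with P⁻¹ = [[1, −2], [3, −5]], and M = P·diag(−3, −1)·P⁻¹.
Then M⁷ = P·diag(−2187, −1)·P⁻¹ = [[10935, −2], [6561, −1]] · [[1, −2], [3, −5]] = [[10929, −21860], [6558, −13117]].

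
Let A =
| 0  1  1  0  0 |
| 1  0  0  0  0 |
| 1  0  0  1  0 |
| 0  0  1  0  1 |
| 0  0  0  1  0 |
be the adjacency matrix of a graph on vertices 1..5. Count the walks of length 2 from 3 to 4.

0

The number of length-2 walks from vertex 3 to vertex 4 is entry (3,4) of A^2, where A is the adjacency matrix.
A^2 = [[2, 0, 0, 1, 0], [0, 1, 1, 0, 0], [0, 1, 2, 0, 1], [1, 0, 0, 2, 0], [0, 0, 1, 0, 1]]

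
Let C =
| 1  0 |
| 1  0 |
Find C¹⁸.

C² = C (a projection; rank 1, trace 1), so C¹⁸ = C.

[[1, 0], [1, 0]]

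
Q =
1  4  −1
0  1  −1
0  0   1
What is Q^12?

[[1, 48, −276], [0, 1, −12], [0, 0, 1]]

Q = I + N where N = [[0, 4, −1], [0, 0, −1], [0, 0, 0]] is strictly upper-triangular, so N^3 = 0.
(I + N)^12 = I + 12·N + 66·N^2 = [[1, 48, −276], [0, 1, −12], [0, 0, 1]].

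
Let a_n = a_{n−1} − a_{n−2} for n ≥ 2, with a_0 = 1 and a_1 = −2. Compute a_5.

With companion matrix T = [[1, −1], [1, 0]], [a_n, a_{n−1}]ᵀ = T·[a_{n−1}, a_{n−2}]ᵀ, so [a_5, a_4]ᵀ = T^4·[a_1, a_0]ᵀ.
T^4 = [[−1, 1], [−1, 0]], giving [a_5, a_4]ᵀ = [[3], [2]].

3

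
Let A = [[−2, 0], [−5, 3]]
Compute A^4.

tr A = 1 and det A = −6, so the characteristic polynomial is λ² − (1)λ + (−6) with roots 3 and −2.
Eigenvectors give P = [[0, 1], [−1, 1]] with P⁻¹ = [[1, −1], [1, 0]], and A = P·diag(3, −2)·P⁻¹.
Then A^4 = P·diag(81, 16)·P⁻¹ = [[0, 16], [−81, 16]] · [[1, −1], [1, 0]] = [[16, 0], [−65, 81]].

[[16, 0], [−65, 81]]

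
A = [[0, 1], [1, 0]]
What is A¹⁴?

A² = I (check: tr A = 0 and det A = −1), so A¹⁴ = I since 14 is even.

[[1, 0], [0, 1]]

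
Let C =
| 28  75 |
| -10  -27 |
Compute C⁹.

[[120658, 302925], [-40390, -101487]]

tr C = 1 and det C = -6, so the characteristic polynomial is λ² − (1)λ + (-6) with roots -2 and 3.
Eigenvectors give P = [[-5, -3], [2, 1]] with P⁻¹ = [[1, 3], [-2, -5]], and C = P·diag(-2, 3)·P⁻¹.
Then C⁹ = P·diag(-512, 19683)·P⁻¹ = [[2560, -59049], [-1024, 19683]] · [[1, 3], [-2, -5]] = [[120658, 302925], [-40390, -101487]].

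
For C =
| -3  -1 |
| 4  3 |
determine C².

[[5, 0], [0, 5]]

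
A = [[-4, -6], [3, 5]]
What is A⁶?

[[-62, -126], [63, 127]]

tr A = 1 and det A = -2, so the characteristic polynomial is λ² − (1)λ + (-2) with roots 2 and -1.
Eigenvectors give P = [[-1, -2], [1, 1]] with P⁻¹ = [[1, 2], [-1, -1]], and A = P·diag(2, -1)·P⁻¹.
Then A⁶ = P·diag(64, 1)·P⁻¹ = [[-64, -2], [64, 1]] · [[1, 2], [-1, -1]] = [[-62, -126], [63, 127]].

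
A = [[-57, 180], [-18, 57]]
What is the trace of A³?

0

tr A = 0 and det A = -9, so the characteristic polynomial is λ² − (0)λ + (-9) with roots 3 and -3.
Eigenvectors give P = [[-3, -10], [-1, -3]] with P⁻¹ = [[3, -10], [-1, 3]], and A = P·diag(3, -3)·P⁻¹.
Then A³ = P·diag(27, -27)·P⁻¹ = [[-81, 270], [-27, 81]] · [[3, -10], [-1, 3]] = [[-513, 1620], [-162, 513]].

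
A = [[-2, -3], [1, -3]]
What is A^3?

[[13, -48], [16, -3]]

A^2 = [[1, 15], [-5, 6]]
A^3 = [[13, -48], [16, -3]]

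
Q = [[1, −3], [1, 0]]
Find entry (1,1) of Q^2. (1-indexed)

−2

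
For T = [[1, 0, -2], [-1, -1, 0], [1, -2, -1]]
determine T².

[[-1, 4, 0], [0, 1, 2], [2, 4, -1]]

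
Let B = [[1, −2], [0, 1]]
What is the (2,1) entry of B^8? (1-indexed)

B = I + N where N = [[0, −2], [0, 0]] is strictly upper-triangular, so N^2 = 0.
(I + N)^8 = I + 8·N = [[1, −16], [0, 1]].

0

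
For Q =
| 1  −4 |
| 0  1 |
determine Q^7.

[[1, −28], [0, 1]]

Q = I + N where N = [[0, −4], [0, 0]] is strictly upper-triangular, so N^2 = 0.
(I + N)^7 = I + 7·N = [[1, −28], [0, 1]].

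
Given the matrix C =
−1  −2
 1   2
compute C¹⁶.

C² = C (a projection; rank 1, trace 1), so C¹⁶ = C.

[[−1, −2], [1, 2]]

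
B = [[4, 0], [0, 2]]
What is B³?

B² = [[16, 0], [0, 4]]
B³ = [[64, 0], [0, 8]]

[[64, 0], [0, 8]]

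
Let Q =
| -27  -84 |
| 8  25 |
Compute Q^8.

[[45921, 137760], [-13120, -39359]]

tr Q = -2 and det Q = -3, so the characteristic polynomial is λ² − (-2)λ + (-3) with roots -3 and 1.
Eigenvectors give P = [[7, -3], [-2, 1]] with P⁻¹ = [[1, 3], [2, 7]], and Q = P·diag(-3, 1)·P⁻¹.
Then Q^8 = P·diag(6561, 1)·P⁻¹ = [[45927, -3], [-13122, 1]] · [[1, 3], [2, 7]] = [[45921, 137760], [-13120, -39359]].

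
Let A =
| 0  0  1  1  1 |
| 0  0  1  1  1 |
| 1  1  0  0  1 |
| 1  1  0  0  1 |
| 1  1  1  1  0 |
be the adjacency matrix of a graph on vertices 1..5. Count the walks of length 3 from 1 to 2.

4

The number of length-3 walks from vertex 1 to vertex 2 is entry (1,2) of A^3, where A is the adjacency matrix.
A^2 = [[3, 3, 1, 1, 2], [3, 3, 1, 1, 2], [1, 1, 3, 3, 2], [1, 1, 3, 3, 2], [2, 2, 2, 2, 4]]
A^3 = [[4, 4, 8, 8, 8], [4, 4, 8, 8, 8], [8, 8, 4, 4, 8], [8, 8, 4, 4, 8], [8, 8, 8, 8, 8]]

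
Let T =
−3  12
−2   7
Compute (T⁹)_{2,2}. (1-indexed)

59047

tr T = 4 and det T = 3, so the characteristic polynomial is λ² − (4)λ + (3) with roots 1 and 3.
Eigenvectors give P = [[3, −2], [1, −1]] with P⁻¹ = [[1, −2], [1, −3]], and T = P·diag(1, 3)·P⁻¹.
Then T⁹ = P·diag(1, 19683)·P⁻¹ = [[3, −39366], [1, −19683]] · [[1, −2], [1, −3]] = [[−39363, 118092], [−19682, 59047]].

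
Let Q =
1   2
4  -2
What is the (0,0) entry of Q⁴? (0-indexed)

Q² = [[9, -2], [-4, 12]]
Q³ = [[1, 22], [44, -32]]
Q⁴ = [[89, -42], [-84, 152]]

89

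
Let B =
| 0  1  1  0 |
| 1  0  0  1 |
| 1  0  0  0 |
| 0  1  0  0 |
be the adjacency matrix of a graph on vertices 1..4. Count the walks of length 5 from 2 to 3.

The number of length-5 walks from vertex 2 to vertex 3 is entry (2,3) of B^5, where B is the adjacency matrix.
B^2 = [[2, 0, 0, 1], [0, 2, 1, 0], [0, 1, 1, 0], [1, 0, 0, 1]]
B^3 = [[0, 3, 2, 0], [3, 0, 0, 2], [2, 0, 0, 1], [0, 2, 1, 0]]
B^4 = [[5, 0, 0, 3], [0, 5, 3, 0], [0, 3, 2, 0], [3, 0, 0, 2]]
B^5 = [[0, 8, 5, 0], [8, 0, 0, 5], [5, 0, 0, 3], [0, 5, 3, 0]]

0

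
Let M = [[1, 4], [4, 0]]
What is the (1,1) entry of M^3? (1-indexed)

33

M^2 = [[17, 4], [4, 16]]
M^3 = [[33, 68], [68, 16]]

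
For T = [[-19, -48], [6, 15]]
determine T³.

[[-235, -624], [78, 207]]

tr T = -4 and det T = 3, so the characteristic polynomial is λ² − (-4)λ + (3) with roots -3 and -1.
Eigenvectors give P = [[-3, -8], [1, 3]] with P⁻¹ = [[-3, -8], [1, 3]], and T = P·diag(-3, -1)·P⁻¹.
Then T³ = P·diag(-27, -1)·P⁻¹ = [[81, 8], [-27, -3]] · [[-3, -8], [1, 3]] = [[-235, -624], [78, 207]].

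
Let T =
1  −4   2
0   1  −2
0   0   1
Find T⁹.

T = I + N where N = [[0, −4, 2], [0, 0, −2], [0, 0, 0]] is strictly upper-triangular, so N³ = 0.
(I + N)⁹ = I + 9·N + 36·N² = [[1, −36, 306], [0, 1, −18], [0, 0, 1]].

[[1, −36, 306], [0, 1, −18], [0, 0, 1]]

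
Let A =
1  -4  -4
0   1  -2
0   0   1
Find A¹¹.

A = I + N where N = [[0, -4, -4], [0, 0, -2], [0, 0, 0]] is strictly upper-triangular, so N³ = 0.
(I + N)¹¹ = I + 11·N + 55·N² = [[1, -44, 396], [0, 1, -22], [0, 0, 1]].

[[1, -44, 396], [0, 1, -22], [0, 0, 1]]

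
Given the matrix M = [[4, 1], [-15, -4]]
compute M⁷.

[[4, 1], [-15, -4]]

M² = I (check: tr M = 0 and det M = -1), so M⁷ = M since 7 is odd.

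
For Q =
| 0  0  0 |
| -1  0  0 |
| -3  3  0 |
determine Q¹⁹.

[[0, 0, 0], [0, 0, 0], [0, 0, 0]]

Q is strictly triangular, hence nilpotent: Q³ = 0, so Q¹⁹ = 0.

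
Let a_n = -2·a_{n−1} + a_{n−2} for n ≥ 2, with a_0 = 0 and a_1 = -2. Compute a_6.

With companion matrix Q = [[-2, 1], [1, 0]], [a_n, a_{n−1}]ᵀ = Q·[a_{n−1}, a_{n−2}]ᵀ, so [a_6, a_5]ᵀ = Q⁵·[a_1, a_0]ᵀ.
Q⁵ = [[-70, 29], [29, -12]], giving [a_6, a_5]ᵀ = [[140], [-58]].

140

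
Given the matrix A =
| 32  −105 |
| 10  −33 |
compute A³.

[[218, −735], [70, −237]]

tr A = −1 and det A = −6, so the characteristic polynomial is λ² − (−1)λ + (−6) with roots −3 and 2.
Eigenvectors give P = [[3, −7], [1, −2]] with P⁻¹ = [[−2, 7], [−1, 3]], and A = P·diag(−3, 2)·P⁻¹.
Then A³ = P·diag(−27, 8)·P⁻¹ = [[−81, −56], [−27, −16]] · [[−2, 7], [−1, 3]] = [[218, −735], [70, −237]].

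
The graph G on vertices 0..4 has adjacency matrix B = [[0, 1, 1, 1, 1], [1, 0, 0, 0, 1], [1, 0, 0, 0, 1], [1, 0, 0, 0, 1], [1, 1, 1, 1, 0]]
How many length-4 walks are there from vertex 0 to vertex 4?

The number of length-4 walks from vertex 0 to vertex 4 is entry (0,4) of B⁴, where B is the adjacency matrix.
B² = [[4, 1, 1, 1, 3], [1, 2, 2, 2, 1], [1, 2, 2, 2, 1], [1, 2, 2, 2, 1], [3, 1, 1, 1, 4]]
B³ = [[6, 7, 7, 7, 7], [7, 2, 2, 2, 7], [7, 2, 2, 2, 7], [7, 2, 2, 2, 7], [7, 7, 7, 7, 6]]
B⁴ = [[28, 13, 13, 13, 27], [13, 14, 14, 14, 13], [13, 14, 14, 14, 13], [13, 14, 14, 14, 13], [27, 13, 13, 13, 28]]

27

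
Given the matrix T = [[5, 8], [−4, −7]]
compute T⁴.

tr T = −2 and det T = −3, so the characteristic polynomial is λ² − (−2)λ + (−3) with roots 1 and −3.
Eigenvectors give P = [[−2, −1], [1, 1]] with P⁻¹ = [[−1, −1], [1, 2]], and T = P·diag(1, −3)·P⁻¹.
Then T⁴ = P·diag(1, 81)·P⁻¹ = [[−2, −81], [1, 81]] · [[−1, −1], [1, 2]] = [[−79, −160], [80, 161]].

[[−79, −160], [80, 161]]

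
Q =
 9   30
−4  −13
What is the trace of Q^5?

tr Q = −4 and det Q = 3, so the characteristic polynomial is λ² − (−4)λ + (3) with roots −1 and −3.
Eigenvectors give P = [[−3, 5], [1, −2]] with P⁻¹ = [[−2, −5], [−1, −3]], and Q = P·diag(−1, −3)·P⁻¹.
Then Q^5 = P·diag(−1, −243)·P⁻¹ = [[3, −1215], [−1, 486]] · [[−2, −5], [−1, −3]] = [[1209, 3630], [−484, −1453]].

−244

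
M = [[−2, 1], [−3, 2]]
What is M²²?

[[1, 0], [0, 1]]

M² = I (check: tr M = 0 and det M = −1), so M²² = I since 22 is even.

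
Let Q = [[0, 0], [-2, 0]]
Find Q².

Q is strictly triangular, hence nilpotent: Q² = 0, so Q² = 0.

[[0, 0], [0, 0]]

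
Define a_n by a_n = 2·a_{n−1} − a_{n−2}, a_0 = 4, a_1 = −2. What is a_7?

With companion matrix M = [[2, −1], [1, 0]], [a_n, a_{n−1}]ᵀ = M·[a_{n−1}, a_{n−2}]ᵀ, so [a_7, a_6]ᵀ = M⁶·[a_1, a_0]ᵀ.
M⁶ = [[7, −6], [6, −5]], giving [a_7, a_6]ᵀ = [[−38], [−32]].

−38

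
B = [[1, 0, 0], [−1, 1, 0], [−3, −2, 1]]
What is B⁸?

[[1, 0, 0], [−8, 1, 0], [32, −16, 1]]

B = I + N where N = [[0, 0, 0], [−1, 0, 0], [−3, −2, 0]] is strictly lower-triangular, so N³ = 0.
(I + N)⁸ = I + 8·N + 28·N² = [[1, 0, 0], [−8, 1, 0], [32, −16, 1]].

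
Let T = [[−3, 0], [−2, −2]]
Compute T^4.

[[81, 0], [130, 16]]

T^2 = [[9, 0], [10, 4]]
T^3 = [[−27, 0], [−38, −8]]
T^4 = [[81, 0], [130, 16]]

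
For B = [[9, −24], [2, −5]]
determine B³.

[[105, −312], [26, −77]]

tr B = 4 and det B = 3, so the characteristic polynomial is λ² − (4)λ + (3) with roots 3 and 1.
Eigenvectors give P = [[4, −3], [1, −1]] with P⁻¹ = [[1, −3], [1, −4]], and B = P·diag(3, 1)·P⁻¹.
Then B³ = P·diag(27, 1)·P⁻¹ = [[108, −3], [27, −1]] · [[1, −3], [1, −4]] = [[105, −312], [26, −77]].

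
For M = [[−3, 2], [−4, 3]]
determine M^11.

[[−3, 2], [−4, 3]]

M² = I (check: tr M = 0 and det M = −1), so M^11 = M since 11 is odd.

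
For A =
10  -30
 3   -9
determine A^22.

A² = A (a projection; rank 1, trace 1), so A^22 = A.

[[10, -30], [3, -9]]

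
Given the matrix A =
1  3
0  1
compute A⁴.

[[1, 12], [0, 1]]

A = I + N where N = [[0, 3], [0, 0]] is strictly upper-triangular, so N² = 0.
(I + N)⁴ = I + 4·N = [[1, 12], [0, 1]].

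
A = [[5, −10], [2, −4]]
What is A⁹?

[[5, −10], [2, −4]]

A² = A (a projection; rank 1, trace 1), so A⁹ = A.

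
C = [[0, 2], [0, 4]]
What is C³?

[[0, 32], [0, 64]]

C² = [[0, 8], [0, 16]]
C³ = [[0, 32], [0, 64]]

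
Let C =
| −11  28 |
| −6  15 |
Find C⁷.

tr C = 4 and det C = 3, so the characteristic polynomial is λ² − (4)λ + (3) with roots 3 and 1.
Eigenvectors give P = [[−2, −7], [−1, −3]] with P⁻¹ = [[3, −7], [−1, 2]], and C = P·diag(3, 1)·P⁻¹.
Then C⁷ = P·diag(2187, 1)·P⁻¹ = [[−4374, −7], [−2187, −3]] · [[3, −7], [−1, 2]] = [[−13115, 30604], [−6558, 15303]].

[[−13115, 30604], [−6558, 15303]]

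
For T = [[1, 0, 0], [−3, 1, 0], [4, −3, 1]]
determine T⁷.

[[1, 0, 0], [−21, 1, 0], [217, −21, 1]]

T = I + N where N = [[0, 0, 0], [−3, 0, 0], [4, −3, 0]] is strictly lower-triangular, so N³ = 0.
(I + N)⁷ = I + 7·N + 21·N² = [[1, 0, 0], [−21, 1, 0], [217, −21, 1]].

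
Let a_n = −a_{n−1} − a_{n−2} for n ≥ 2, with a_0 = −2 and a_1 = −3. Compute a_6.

−2

With companion matrix M = [[−1, −1], [1, 0]], [a_n, a_{n−1}]ᵀ = M·[a_{n−1}, a_{n−2}]ᵀ, so [a_6, a_5]ᵀ = M^5·[a_1, a_0]ᵀ.
M^5 = [[0, 1], [−1, −1]], giving [a_6, a_5]ᵀ = [[−2], [5]].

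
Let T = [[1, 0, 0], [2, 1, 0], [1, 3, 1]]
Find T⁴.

[[1, 0, 0], [8, 1, 0], [40, 12, 1]]

T = I + N where N = [[0, 0, 0], [2, 0, 0], [1, 3, 0]] is strictly lower-triangular, so N³ = 0.
(I + N)⁴ = I + 4·N + 6·N² = [[1, 0, 0], [8, 1, 0], [40, 12, 1]].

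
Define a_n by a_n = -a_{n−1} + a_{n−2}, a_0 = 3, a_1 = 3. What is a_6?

-9

With companion matrix T = [[-1, 1], [1, 0]], [a_n, a_{n−1}]ᵀ = T·[a_{n−1}, a_{n−2}]ᵀ, so [a_6, a_5]ᵀ = T⁵·[a_1, a_0]ᵀ.
T⁵ = [[-8, 5], [5, -3]], giving [a_6, a_5]ᵀ = [[-9], [6]].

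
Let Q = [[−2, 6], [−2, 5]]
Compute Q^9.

[[−1532, 3066], [−1022, 2045]]

tr Q = 3 and det Q = 2, so the characteristic polynomial is λ² − (3)λ + (2) with roots 1 and 2.
Eigenvectors give P = [[−2, −3], [−1, −2]] with P⁻¹ = [[−2, 3], [1, −2]], and Q = P·diag(1, 2)·P⁻¹.
Then Q^9 = P·diag(1, 512)·P⁻¹ = [[−2, −1536], [−1, −1024]] · [[−2, 3], [1, −2]] = [[−1532, 3066], [−1022, 2045]].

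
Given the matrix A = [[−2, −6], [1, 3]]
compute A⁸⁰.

A² = A (a projection; rank 1, trace 1), so A⁸⁰ = A.

[[−2, −6], [1, 3]]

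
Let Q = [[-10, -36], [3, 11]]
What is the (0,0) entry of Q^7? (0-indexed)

-388

tr Q = 1 and det Q = -2, so the characteristic polynomial is λ² − (1)λ + (-2) with roots 2 and -1.
Eigenvectors give P = [[3, -4], [-1, 1]] with P⁻¹ = [[-1, -4], [-1, -3]], and Q = P·diag(2, -1)·P⁻¹.
Then Q^7 = P·diag(128, -1)·P⁻¹ = [[384, 4], [-128, -1]] · [[-1, -4], [-1, -3]] = [[-388, -1548], [129, 515]].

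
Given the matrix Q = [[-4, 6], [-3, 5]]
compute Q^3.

[[-10, 18], [-9, 17]]

tr Q = 1 and det Q = -2, so the characteristic polynomial is λ² − (1)λ + (-2) with roots -1 and 2.
Eigenvectors give P = [[-2, -1], [-1, -1]] with P⁻¹ = [[-1, 1], [1, -2]], and Q = P·diag(-1, 2)·P⁻¹.
Then Q^3 = P·diag(-1, 8)·P⁻¹ = [[2, -8], [1, -8]] · [[-1, 1], [1, -2]] = [[-10, 18], [-9, 17]].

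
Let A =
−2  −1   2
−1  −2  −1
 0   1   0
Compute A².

[[5, 6, −3], [4, 4, 0], [−1, −2, −1]]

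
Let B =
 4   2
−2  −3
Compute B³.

B² = [[12, 2], [−2, 5]]
B³ = [[44, 18], [−18, −19]]

[[44, 18], [−18, −19]]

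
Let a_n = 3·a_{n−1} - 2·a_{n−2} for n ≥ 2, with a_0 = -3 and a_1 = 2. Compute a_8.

1272

With companion matrix T = [[3, -2], [1, 0]], [a_n, a_{n−1}]ᵀ = T·[a_{n−1}, a_{n−2}]ᵀ, so [a_8, a_7]ᵀ = T⁷·[a_1, a_0]ᵀ.
T⁷ = [[255, -254], [127, -126]], giving [a_8, a_7]ᵀ = [[1272], [632]].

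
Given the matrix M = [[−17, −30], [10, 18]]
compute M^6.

tr M = 1 and det M = −6, so the characteristic polynomial is λ² − (1)λ + (−6) with roots −2 and 3.
Eigenvectors give P = [[−2, −3], [1, 2]] with P⁻¹ = [[−2, −3], [1, 2]], and M = P·diag(−2, 3)·P⁻¹.
Then M^6 = P·diag(64, 729)·P⁻¹ = [[−128, −2187], [64, 1458]] · [[−2, −3], [1, 2]] = [[−1931, −3990], [1330, 2724]].

[[−1931, −3990], [1330, 2724]]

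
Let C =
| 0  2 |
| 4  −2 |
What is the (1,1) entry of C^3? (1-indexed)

C^2 = [[8, −4], [−8, 12]]
C^3 = [[−16, 24], [48, −40]]

−16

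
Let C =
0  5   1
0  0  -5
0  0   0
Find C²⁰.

C is strictly triangular, hence nilpotent: C³ = 0, so C²⁰ = 0.

[[0, 0, 0], [0, 0, 0], [0, 0, 0]]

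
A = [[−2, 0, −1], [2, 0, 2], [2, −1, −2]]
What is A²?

[[2, 1, 4], [0, −2, −6], [−10, 2, 0]]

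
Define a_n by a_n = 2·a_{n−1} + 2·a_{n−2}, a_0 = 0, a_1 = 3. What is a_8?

2688

With companion matrix M = [[2, 2], [1, 0]], [a_n, a_{n−1}]ᵀ = M·[a_{n−1}, a_{n−2}]ᵀ, so [a_8, a_7]ᵀ = M^7·[a_1, a_0]ᵀ.
M^7 = [[896, 656], [328, 240]], giving [a_8, a_7]ᵀ = [[2688], [984]].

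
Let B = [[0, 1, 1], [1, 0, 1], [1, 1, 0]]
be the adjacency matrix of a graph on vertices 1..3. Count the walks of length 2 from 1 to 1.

2

The number of length-2 walks from vertex 1 to vertex 1 is entry (1,1) of B², where B is the adjacency matrix.
B² = [[2, 1, 1], [1, 2, 1], [1, 1, 2]]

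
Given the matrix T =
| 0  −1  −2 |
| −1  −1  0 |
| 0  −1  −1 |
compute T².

[[1, 3, 2], [1, 2, 2], [1, 2, 1]]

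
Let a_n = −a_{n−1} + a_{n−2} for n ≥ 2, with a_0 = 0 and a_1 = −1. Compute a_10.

With companion matrix Q = [[−1, 1], [1, 0]], [a_n, a_{n−1}]ᵀ = Q·[a_{n−1}, a_{n−2}]ᵀ, so [a_10, a_9]ᵀ = Q⁹·[a_1, a_0]ᵀ.
Q⁹ = [[−55, 34], [34, −21]], giving [a_10, a_9]ᵀ = [[55], [−34]].

55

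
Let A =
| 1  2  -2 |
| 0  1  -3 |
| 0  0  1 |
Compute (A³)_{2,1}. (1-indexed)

A = I + N where N = [[0, 2, -2], [0, 0, -3], [0, 0, 0]] is strictly upper-triangular, so N³ = 0.
(I + N)³ = I + 3·N + 3·N² = [[1, 6, -24], [0, 1, -9], [0, 0, 1]].

0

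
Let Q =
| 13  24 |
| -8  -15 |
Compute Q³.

tr Q = -2 and det Q = -3, so the characteristic polynomial is λ² − (-2)λ + (-3) with roots 1 and -3.
Eigenvectors give P = [[-2, -3], [1, 2]] with P⁻¹ = [[-2, -3], [1, 2]], and Q = P·diag(1, -3)·P⁻¹.
Then Q³ = P·diag(1, -27)·P⁻¹ = [[-2, 81], [1, -54]] · [[-2, -3], [1, 2]] = [[85, 168], [-56, -111]].

[[85, 168], [-56, -111]]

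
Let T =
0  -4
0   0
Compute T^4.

[[0, 0], [0, 0]]

T^2 = [[0, 0], [0, 0]]
T^3 = [[0, 0], [0, 0]]
T^4 = [[0, 0], [0, 0]]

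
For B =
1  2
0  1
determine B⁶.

[[1, 12], [0, 1]]

B = I + N where N = [[0, 2], [0, 0]] is strictly upper-triangular, so N² = 0.
(I + N)⁶ = I + 6·N = [[1, 12], [0, 1]].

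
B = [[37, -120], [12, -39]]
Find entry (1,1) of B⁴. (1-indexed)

tr B = -2 and det B = -3, so the characteristic polynomial is λ² − (-2)λ + (-3) with roots -3 and 1.
Eigenvectors give P = [[-3, -10], [-1, -3]] with P⁻¹ = [[3, -10], [-1, 3]], and B = P·diag(-3, 1)·P⁻¹.
Then B⁴ = P·diag(81, 1)·P⁻¹ = [[-243, -10], [-81, -3]] · [[3, -10], [-1, 3]] = [[-719, 2400], [-240, 801]].

-719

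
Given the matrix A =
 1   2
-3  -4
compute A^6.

[[-125, -126], [189, 190]]

tr A = -3 and det A = 2, so the characteristic polynomial is λ² − (-3)λ + (2) with roots -2 and -1.
Eigenvectors give P = [[-2, -1], [3, 1]] with P⁻¹ = [[1, 1], [-3, -2]], and A = P·diag(-2, -1)·P⁻¹.
Then A^6 = P·diag(64, 1)·P⁻¹ = [[-128, -1], [192, 1]] · [[1, 1], [-3, -2]] = [[-125, -126], [189, 190]].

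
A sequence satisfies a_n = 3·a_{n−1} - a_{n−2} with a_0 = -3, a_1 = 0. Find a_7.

With companion matrix Q = [[3, -1], [1, 0]], [a_n, a_{n−1}]ᵀ = Q·[a_{n−1}, a_{n−2}]ᵀ, so [a_7, a_6]ᵀ = Q^6·[a_1, a_0]ᵀ.
Q^6 = [[377, -144], [144, -55]], giving [a_7, a_6]ᵀ = [[432], [165]].

432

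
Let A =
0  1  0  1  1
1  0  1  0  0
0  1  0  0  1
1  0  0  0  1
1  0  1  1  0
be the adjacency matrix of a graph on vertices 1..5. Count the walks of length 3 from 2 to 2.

The number of length-3 walks from vertex 2 to vertex 2 is entry (2,2) of A^3, where A is the adjacency matrix.
A^2 = [[3, 0, 2, 1, 1], [0, 2, 0, 1, 2], [2, 0, 2, 1, 0], [1, 1, 1, 2, 1], [1, 2, 0, 1, 3]]
A^3 = [[2, 5, 1, 4, 6], [5, 0, 4, 2, 1], [1, 4, 0, 2, 5], [4, 2, 2, 2, 4], [6, 1, 5, 4, 2]]

0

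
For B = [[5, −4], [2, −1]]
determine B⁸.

[[13121, −13120], [6560, −6559]]

tr B = 4 and det B = 3, so the characteristic polynomial is λ² − (4)λ + (3) with roots 1 and 3.
Eigenvectors give P = [[−1, 2], [−1, 1]] with P⁻¹ = [[1, −2], [1, −1]], and B = P·diag(1, 3)·P⁻¹.
Then B⁸ = P·diag(1, 6561)·P⁻¹ = [[−1, 13122], [−1, 6561]] · [[1, −2], [1, −1]] = [[13121, −13120], [6560, −6559]].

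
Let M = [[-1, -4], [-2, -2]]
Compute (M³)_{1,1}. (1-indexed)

-33

M² = [[9, 12], [6, 12]]
M³ = [[-33, -60], [-30, -48]]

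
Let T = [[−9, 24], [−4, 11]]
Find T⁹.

tr T = 2 and det T = −3, so the characteristic polynomial is λ² − (2)λ + (−3) with roots 3 and −1.
Eigenvectors give P = [[−2, 3], [−1, 1]] with P⁻¹ = [[1, −3], [1, −2]], and T = P·diag(3, −1)·P⁻¹.
Then T⁹ = P·diag(19683, −1)·P⁻¹ = [[−39366, −3], [−19683, −1]] · [[1, −3], [1, −2]] = [[−39369, 118104], [−19684, 59051]].

[[−39369, 118104], [−19684, 59051]]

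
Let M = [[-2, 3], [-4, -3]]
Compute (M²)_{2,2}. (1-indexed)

-3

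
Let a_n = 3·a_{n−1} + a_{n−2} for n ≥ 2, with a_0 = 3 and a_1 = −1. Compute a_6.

−33

With companion matrix C = [[3, 1], [1, 0]], [a_n, a_{n−1}]ᵀ = C·[a_{n−1}, a_{n−2}]ᵀ, so [a_6, a_5]ᵀ = C^5·[a_1, a_0]ᵀ.
C^5 = [[360, 109], [109, 33]], giving [a_6, a_5]ᵀ = [[−33], [−10]].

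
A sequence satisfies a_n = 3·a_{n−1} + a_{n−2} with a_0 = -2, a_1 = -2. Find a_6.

-938

With companion matrix B = [[3, 1], [1, 0]], [a_n, a_{n−1}]ᵀ = B·[a_{n−1}, a_{n−2}]ᵀ, so [a_6, a_5]ᵀ = B⁵·[a_1, a_0]ᵀ.
B⁵ = [[360, 109], [109, 33]], giving [a_6, a_5]ᵀ = [[-938], [-284]].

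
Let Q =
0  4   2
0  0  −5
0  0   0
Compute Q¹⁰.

Q is strictly triangular, hence nilpotent: Q³ = 0, so Q¹⁰ = 0.

[[0, 0, 0], [0, 0, 0], [0, 0, 0]]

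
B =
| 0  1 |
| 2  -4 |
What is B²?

[[2, -4], [-8, 18]]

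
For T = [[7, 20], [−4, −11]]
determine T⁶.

tr T = −4 and det T = 3, so the characteristic polynomial is λ² − (−4)λ + (3) with roots −1 and −3.
Eigenvectors give P = [[5, −2], [−2, 1]] with P⁻¹ = [[1, 2], [2, 5]], and T = P·diag(−1, −3)·P⁻¹.
Then T⁶ = P·diag(1, 729)·P⁻¹ = [[5, −1458], [−2, 729]] · [[1, 2], [2, 5]] = [[−2911, −7280], [1456, 3641]].

[[−2911, −7280], [1456, 3641]]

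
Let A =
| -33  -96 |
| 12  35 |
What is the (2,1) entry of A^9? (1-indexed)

59052

tr A = 2 and det A = -3, so the characteristic polynomial is λ² − (2)λ + (-3) with roots 3 and -1.
Eigenvectors give P = [[-8, -3], [3, 1]] with P⁻¹ = [[1, 3], [-3, -8]], and A = P·diag(3, -1)·P⁻¹.
Then A^9 = P·diag(19683, -1)·P⁻¹ = [[-157464, 3], [59049, -1]] · [[1, 3], [-3, -8]] = [[-157473, -472416], [59052, 177155]].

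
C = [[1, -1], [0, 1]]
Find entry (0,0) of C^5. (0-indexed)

1

C = I + N where N = [[0, -1], [0, 0]] is strictly upper-triangular, so N^2 = 0.
(I + N)^5 = I + 5·N = [[1, -5], [0, 1]].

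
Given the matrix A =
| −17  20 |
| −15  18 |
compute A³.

[[−113, 140], [−105, 132]]

tr A = 1 and det A = −6, so the characteristic polynomial is λ² − (1)λ + (−6) with roots 3 and −2.
Eigenvectors give P = [[−1, −4], [−1, −3]] with P⁻¹ = [[3, −4], [−1, 1]], and A = P·diag(3, −2)·P⁻¹.
Then A³ = P·diag(27, −8)·P⁻¹ = [[−27, 32], [−27, 24]] · [[3, −4], [−1, 1]] = [[−113, 140], [−105, 132]].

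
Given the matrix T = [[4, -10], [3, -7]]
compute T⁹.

[[2554, -5110], [1533, -3067]]

tr T = -3 and det T = 2, so the characteristic polynomial is λ² − (-3)λ + (2) with roots -2 and -1.
Eigenvectors give P = [[-5, -2], [-3, -1]] with P⁻¹ = [[1, -2], [-3, 5]], and T = P·diag(-2, -1)·P⁻¹.
Then T⁹ = P·diag(-512, -1)·P⁻¹ = [[2560, 2], [1536, 1]] · [[1, -2], [-3, 5]] = [[2554, -5110], [1533, -3067]].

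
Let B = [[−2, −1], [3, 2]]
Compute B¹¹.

B² = I (check: tr B = 0 and det B = −1), so B¹¹ = B since 11 is odd.

[[−2, −1], [3, 2]]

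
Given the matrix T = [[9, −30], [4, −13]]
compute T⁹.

[[98409, −295230], [39364, −118093]]

tr T = −4 and det T = 3, so the characteristic polynomial is λ² − (−4)λ + (3) with roots −1 and −3.
Eigenvectors give P = [[3, −5], [1, −2]] with P⁻¹ = [[2, −5], [1, −3]], and T = P·diag(−1, −3)·P⁻¹.
Then T⁹ = P·diag(−1, −19683)·P⁻¹ = [[−3, 98415], [−1, 39366]] · [[2, −5], [1, −3]] = [[98409, −295230], [39364, −118093]].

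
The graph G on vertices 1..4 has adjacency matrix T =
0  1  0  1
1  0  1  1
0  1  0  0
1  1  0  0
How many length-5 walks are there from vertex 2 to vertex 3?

The number of length-5 walks from vertex 2 to vertex 3 is entry (2,3) of T⁵, where T is the adjacency matrix.
T² = [[2, 1, 1, 1], [1, 3, 0, 1], [1, 0, 1, 1], [1, 1, 1, 2]]
T³ = [[2, 4, 1, 3], [4, 2, 3, 4], [1, 3, 0, 1], [3, 4, 1, 2]]
T⁴ = [[7, 6, 4, 6], [6, 11, 2, 6], [4, 2, 3, 4], [6, 6, 4, 7]]
T⁵ = [[12, 17, 6, 13], [17, 14, 11, 17], [6, 11, 2, 6], [13, 17, 6, 12]]

11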